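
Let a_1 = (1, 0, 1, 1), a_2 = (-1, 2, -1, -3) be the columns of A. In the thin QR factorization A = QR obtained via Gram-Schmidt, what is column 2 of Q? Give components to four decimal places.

q_2 = (0.2582, 0.7746, 0.2582, -0.5164)

q_1 = a_1/‖a_1‖ = (1, 0, 1, 1)/1.7321 = (0.5774, 0.0000, 0.5774, 0.5774).
r_{12} = q_1·a_2 = -2.8868.
u_2 = a_2 + 2.8868·q_1 = (0.6667, 2.0000, 0.6667, -1.3333).
‖u_2‖ = 2.5820, so q_2 = (0.2582, 0.7746, 0.2582, -0.5164).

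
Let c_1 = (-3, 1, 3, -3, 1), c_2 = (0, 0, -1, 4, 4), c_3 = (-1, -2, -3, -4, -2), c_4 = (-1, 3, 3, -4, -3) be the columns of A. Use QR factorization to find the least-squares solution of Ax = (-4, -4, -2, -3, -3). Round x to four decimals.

x = (0.7642, -1.1103, 0.5984, -1.1488)

q_1 = c_1/‖c_1‖ = (-3, 1, 3, -3, 1)/5.3852 = (-0.5571, 0.1857, 0.5571, -0.5571, 0.1857).
r_{12} = q_1·c_2 = -2.0426.
u_2 = c_2 + 2.0426·q_1 = (-1.1379, 0.3793, 0.1379, 2.8621, 4.3793).
‖u_2‖ = 5.3691, so q_2 = (-0.2119, 0.0706, 0.0257, 0.5331, 0.8156).
r_{13} = q_1·c_3 = 0.3714; r_{23} = q_2·c_3 = -3.7700.
u_3 = c_3 − 0.3714·q_1 + 3.7700·q_2 = (-1.5921, -1.8026, -3.1100, -1.7835, 1.0060).
‖u_3‖ = 4.4328, so q_3 = (-0.3592, -0.4067, -0.7016, -0.4023, 0.2269).
r_{14} = q_1·c_4 = 4.4567; r_{24} = q_2·c_4 = -4.0782; r_{34} = q_3·c_4 = -2.0371.
u_4 = c_4 − 4.4567·q_1 + 4.0782·q_2 + 2.0371·q_3 = (-0.1132, 1.6321, -0.8072, -0.1629, -0.0389).
‖u_4‖ = 1.8320, so q_4 = (-0.0618, 0.8909, -0.4406, -0.0889, -0.0212).
Qᵀb = (1.4856, -3.5323, 4.9927, -2.1047).
Back-substitute: x_4 = -2.1047/1.8320 = -1.1488.
x_3 = (4.9927 + 2.0371·(-1.1488))/4.4328 = 0.5984.
x_2 = (-3.5323 + 3.7700·0.5984 + 4.0782·(-1.1488))/5.3691 = -1.1103.
x_1 = (1.4856 + 2.0426·(-1.1103) − 0.3714·0.5984 − 4.4567·(-1.1488))/5.3852 = 0.7642.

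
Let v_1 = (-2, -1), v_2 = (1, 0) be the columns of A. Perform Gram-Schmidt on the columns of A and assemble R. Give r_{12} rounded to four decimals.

v_1 = (-2, -1); ‖v_1‖ = 2.2361, so q_1 = (-0.8944, -0.4472).
r_{12} = q_1·v_2 = -0.8944.

r_{12} = -0.8944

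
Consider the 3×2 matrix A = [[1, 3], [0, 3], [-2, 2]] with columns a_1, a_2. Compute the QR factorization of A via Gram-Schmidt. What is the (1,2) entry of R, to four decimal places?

r_{12} = -0.4472

a_1 = (1, 0, -2); ‖a_1‖ = 2.2361, so q_1 = (0.4472, 0.0000, -0.8944).
r_{12} = q_1·a_2 = -0.4472.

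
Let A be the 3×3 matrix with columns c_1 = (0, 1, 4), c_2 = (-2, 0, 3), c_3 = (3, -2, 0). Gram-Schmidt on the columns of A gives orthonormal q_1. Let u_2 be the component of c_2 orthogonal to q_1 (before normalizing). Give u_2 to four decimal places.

c_1 = (0, 1, 4); ‖c_1‖ = 4.1231, so q_1 = (0.0000, 0.2425, 0.9701).
q_1·c_2 = 0.0000·(-2) + 0.2425·0 + 0.9701·3 = 2.9104.
u_2 = c_2 − 2.9104·q_1 = (-2.0000, -0.7059, 0.1765).

u_2 = (-2.0000, -0.7059, 0.1765)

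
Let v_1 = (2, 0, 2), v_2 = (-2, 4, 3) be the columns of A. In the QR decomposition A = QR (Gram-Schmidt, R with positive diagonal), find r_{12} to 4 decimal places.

q_1 = v_1/‖v_1‖ = (2, 0, 2)/2.8284 = (0.7071, 0.0000, 0.7071).
r_{12} = q_1·v_2 = 0.7071.

r_{12} = 0.7071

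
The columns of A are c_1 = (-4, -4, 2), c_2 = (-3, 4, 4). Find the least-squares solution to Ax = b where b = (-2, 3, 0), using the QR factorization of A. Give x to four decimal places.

x = (-0.1616, 0.4548)

c_1 = (-4, -4, 2); ‖c_1‖ = 6.0000, so q_1 = (-0.6667, -0.6667, 0.3333).
q_1·c_2 = (-0.6667)·(-3) + (-0.6667)·4 + 0.3333·4 = 0.6667.
u_2 = c_2 − 0.6667·q_1 = (-2.5556, 4.4444, 3.7778).
‖u_2‖ = 6.3683, so q_2 = (-0.4013, 0.6979, 0.5932).
Qᵀb = (-0.6667, 2.8963).
Back-substitute: x_2 = 2.8963/6.3683 = 0.4548.
x_1 = (-0.6667 − 0.6667·0.4548)/6.0000 = -0.1616.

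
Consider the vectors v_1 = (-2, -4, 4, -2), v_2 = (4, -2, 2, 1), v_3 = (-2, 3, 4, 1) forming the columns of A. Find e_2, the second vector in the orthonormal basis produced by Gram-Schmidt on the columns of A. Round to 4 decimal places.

e_2 = (0.8759, -0.2852, 0.2852, 0.2648)

v_1 = (-2, -4, 4, -2); ‖v_1‖ = 6.3246, so e_1 = (-0.3162, -0.6325, 0.6325, -0.3162).
e_1·v_2 = (-0.3162)·4 + (-0.6325)·(-2) + 0.6325·2 + (-0.3162)·1 = 0.9487.
u_2 = v_2 − 0.9487·e_1 = (4.3000, -1.4000, 1.4000, 1.3000).
‖u_2‖ = 4.9092, so e_2 = (0.8759, -0.2852, 0.2852, 0.2648).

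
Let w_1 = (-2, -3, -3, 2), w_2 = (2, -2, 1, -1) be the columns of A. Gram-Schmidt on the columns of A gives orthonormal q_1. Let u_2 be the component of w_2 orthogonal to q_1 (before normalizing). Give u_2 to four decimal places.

w_1 = (-2, -3, -3, 2); ‖w_1‖ = 5.0990, so q_1 = (-0.3922, -0.5883, -0.5883, 0.3922).
q_1·w_2 = (-0.3922)·2 + (-0.5883)·(-2) + (-0.5883)·1 + 0.3922·(-1) = -0.5883.
u_2 = w_2 + 0.5883·q_1 = (1.7692, -2.3462, 0.6538, -0.7692).

u_2 = (1.7692, -2.3462, 0.6538, -0.7692)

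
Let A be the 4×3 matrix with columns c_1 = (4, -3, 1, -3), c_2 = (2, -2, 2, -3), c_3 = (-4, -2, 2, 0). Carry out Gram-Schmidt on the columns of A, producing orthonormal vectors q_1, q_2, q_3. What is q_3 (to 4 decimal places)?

q_3 = (-0.4449, -0.8581, -0.0318, 0.2543)

c_1 = (4, -3, 1, -3); ‖c_1‖ = 5.9161, so q_1 = (0.6761, -0.5071, 0.1690, -0.5071).
q_1·c_2 = 0.6761·2 + (-0.5071)·(-2) + 0.1690·2 + (-0.5071)·(-3) = 4.2258.
u_2 = c_2 − 4.2258·q_1 = (-0.8571, 0.1429, 1.2857, -0.8571).
‖u_2‖ = 1.7728, so q_2 = (-0.4835, 0.0806, 0.7252, -0.4835).
q_1·c_3 = 0.6761·(-4) + (-0.5071)·(-2) + 0.1690·2 + (-0.5071)·0 = -1.3522; q_2·c_3 = (-0.4835)·(-4) + 0.0806·(-2) + 0.7252·2 + (-0.4835)·0 = 3.2233.
u_3 = c_3 + 1.3522·q_1 − 3.2233·q_2 = (-1.5273, -2.9455, -0.1091, 0.8727).
‖u_3‖ = 3.4325, so q_3 = (-0.4449, -0.8581, -0.0318, 0.2543).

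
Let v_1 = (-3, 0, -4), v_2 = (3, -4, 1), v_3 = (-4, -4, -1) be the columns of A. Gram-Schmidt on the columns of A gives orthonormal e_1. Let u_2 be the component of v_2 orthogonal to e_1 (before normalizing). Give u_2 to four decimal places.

u_2 = (1.4400, -4.0000, -1.0800)

e_1 = v_1/‖v_1‖ = (-3, 0, -4)/5.0000 = (-0.6000, 0.0000, -0.8000).
r_{12} = e_1·v_2 = -2.6000.
u_2 = v_2 + 2.6000·e_1 = (1.4400, -4.0000, -1.0800).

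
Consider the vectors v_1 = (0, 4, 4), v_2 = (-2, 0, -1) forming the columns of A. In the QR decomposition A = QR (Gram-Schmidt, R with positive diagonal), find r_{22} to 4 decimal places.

v_1 = (0, 4, 4); ‖v_1‖ = 5.6569, so q_1 = (0.0000, 0.7071, 0.7071).
q_1·v_2 = 0.0000·(-2) + 0.7071·0 + 0.7071·(-1) = -0.7071.
u_2 = v_2 + 0.7071·q_1 = (-2.0000, 0.5000, -0.5000).
r_{22} = ‖u_2‖ = 2.1213.

r_{22} = 2.1213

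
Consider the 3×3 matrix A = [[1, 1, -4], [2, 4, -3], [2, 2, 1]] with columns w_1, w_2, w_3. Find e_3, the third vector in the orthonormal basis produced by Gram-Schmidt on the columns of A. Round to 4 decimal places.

e_3 = (-0.8944, 0.0000, 0.4472)

e_1 = w_1/‖w_1‖ = (1, 2, 2)/3.0000 = (0.3333, 0.6667, 0.6667).
r_{12} = e_1·w_2 = 4.3333.
u_2 = w_2 − 4.3333·e_1 = (-0.4444, 1.1111, -0.8889).
‖u_2‖ = 1.4907, so e_2 = (-0.2981, 0.7454, -0.5963).
r_{13} = e_1·w_3 = -2.6667; r_{23} = e_2·w_3 = -1.6398.
u_3 = w_3 + 2.6667·e_1 + 1.6398·e_2 = (-3.6000, 0.0000, 1.8000).
‖u_3‖ = 4.0249, so e_3 = (-0.8944, 0.0000, 0.4472).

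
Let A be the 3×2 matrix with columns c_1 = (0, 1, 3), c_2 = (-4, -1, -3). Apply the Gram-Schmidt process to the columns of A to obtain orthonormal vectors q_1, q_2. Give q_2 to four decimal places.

q_1 = c_1/‖c_1‖ = (0, 1, 3)/3.1623 = (0.0000, 0.3162, 0.9487).
r_{12} = q_1·c_2 = -3.1623.
u_2 = c_2 + 3.1623·q_1 = (-4.0000, 0.0000, 0.0000).
‖u_2‖ = 4.0000, so q_2 = (-1.0000, 0.0000, 0.0000).

q_2 = (-1.0000, 0.0000, 0.0000)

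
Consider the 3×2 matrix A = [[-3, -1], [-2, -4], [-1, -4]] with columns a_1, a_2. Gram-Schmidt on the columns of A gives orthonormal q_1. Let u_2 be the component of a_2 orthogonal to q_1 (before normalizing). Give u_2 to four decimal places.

a_1 = (-3, -2, -1); ‖a_1‖ = 3.7417, so q_1 = (-0.8018, -0.5345, -0.2673).
q_1·a_2 = (-0.8018)·(-1) + (-0.5345)·(-4) + (-0.2673)·(-4) = 4.0089.
u_2 = a_2 − 4.0089·q_1 = (2.2143, -1.8571, -2.9286).

u_2 = (2.2143, -1.8571, -2.9286)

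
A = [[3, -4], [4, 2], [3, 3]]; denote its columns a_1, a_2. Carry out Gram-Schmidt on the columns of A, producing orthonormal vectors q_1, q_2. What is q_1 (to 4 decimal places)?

q_1 = (0.5145, 0.6860, 0.5145)

q_1 = a_1/‖a_1‖ = (3, 4, 3)/5.8310 = (0.5145, 0.6860, 0.5145).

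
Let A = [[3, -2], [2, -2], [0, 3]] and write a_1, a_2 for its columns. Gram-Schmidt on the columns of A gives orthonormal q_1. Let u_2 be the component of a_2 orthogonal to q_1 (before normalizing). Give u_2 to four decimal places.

q_1 = a_1/‖a_1‖ = (3, 2, 0)/3.6056 = (0.8321, 0.5547, 0.0000).
r_{12} = q_1·a_2 = -2.7735.
u_2 = a_2 + 2.7735·q_1 = (0.3077, -0.4615, 3.0000).

u_2 = (0.3077, -0.4615, 3.0000)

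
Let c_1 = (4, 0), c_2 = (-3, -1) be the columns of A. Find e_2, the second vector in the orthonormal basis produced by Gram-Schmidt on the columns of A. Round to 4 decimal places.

e_2 = (0.0000, -1.0000)

c_1 = (4, 0); ‖c_1‖ = 4.0000, so e_1 = (1.0000, 0.0000).
e_1·c_2 = 1.0000·(-3) + 0.0000·(-1) = -3.0000.
u_2 = c_2 + 3.0000·e_1 = (0.0000, -1.0000).
‖u_2‖ = 1.0000, so e_2 = (0.0000, -1.0000).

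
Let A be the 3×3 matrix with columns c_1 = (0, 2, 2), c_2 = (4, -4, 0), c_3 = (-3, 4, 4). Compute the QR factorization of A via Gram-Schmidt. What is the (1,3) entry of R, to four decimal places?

r_{13} = 5.6569

c_1 = (0, 2, 2); ‖c_1‖ = 2.8284, so q_1 = (0.0000, 0.7071, 0.7071).
r_{13} = q_1·c_3 = 5.6569.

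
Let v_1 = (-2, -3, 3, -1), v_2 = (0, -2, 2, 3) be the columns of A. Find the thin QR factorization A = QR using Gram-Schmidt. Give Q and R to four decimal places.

Q = [[-0.4170, 0.2132], [-0.6255, -0.2250], [0.6255, 0.2250], [-0.2085, 0.9237]], R = [[4.7958, 1.8766], [0.0000, 3.6713]]

q_1 = v_1/‖v_1‖ = (-2, -3, 3, -1)/4.7958 = (-0.4170, -0.6255, 0.6255, -0.2085).
r_{12} = q_1·v_2 = 1.8766.
u_2 = v_2 − 1.8766·q_1 = (0.7826, -0.8261, 0.8261, 3.3913).
‖u_2‖ = 3.6713, so q_2 = (0.2132, -0.2250, 0.2250, 0.9237).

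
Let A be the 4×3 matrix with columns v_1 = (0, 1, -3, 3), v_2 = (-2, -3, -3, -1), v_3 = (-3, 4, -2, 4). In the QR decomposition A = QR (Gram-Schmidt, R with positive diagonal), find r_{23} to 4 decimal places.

e_1 = v_1/‖v_1‖ = (0, 1, -3, 3)/4.3589 = (0.0000, 0.2294, -0.6882, 0.6882).
r_{12} = e_1·v_2 = 0.6882.
u_2 = v_2 − 0.6882·e_1 = (-2.0000, -3.1579, -2.5263, -1.4737).
‖u_2‖ = 4.7462, so e_2 = (-0.4214, -0.6654, -0.5323, -0.3105).
r_{23} = e_2·v_3 = -1.5747.

r_{23} = -1.5747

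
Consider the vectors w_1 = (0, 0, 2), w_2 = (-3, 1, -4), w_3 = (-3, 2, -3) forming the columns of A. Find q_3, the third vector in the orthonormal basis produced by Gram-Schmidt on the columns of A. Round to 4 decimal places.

q_3 = (0.3162, 0.9487, 0.0000)

q_1 = w_1/‖w_1‖ = (0, 0, 2)/2.0000 = (0.0000, 0.0000, 1.0000).
r_{12} = q_1·w_2 = -4.0000.
u_2 = w_2 + 4.0000·q_1 = (-3.0000, 1.0000, 0.0000).
‖u_2‖ = 3.1623, so q_2 = (-0.9487, 0.3162, 0.0000).
r_{13} = q_1·w_3 = -3.0000; r_{23} = q_2·w_3 = 3.4785.
u_3 = w_3 + 3.0000·q_1 − 3.4785·q_2 = (0.3000, 0.9000, 0.0000).
‖u_3‖ = 0.9487, so q_3 = (0.3162, 0.9487, 0.0000).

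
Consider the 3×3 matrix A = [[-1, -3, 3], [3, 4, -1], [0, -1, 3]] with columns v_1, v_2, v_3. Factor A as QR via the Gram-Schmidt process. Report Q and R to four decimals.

v_1 = (-1, 3, 0); ‖v_1‖ = 3.1623, so e_1 = (-0.3162, 0.9487, 0.0000).
e_1·v_2 = (-0.3162)·(-3) + 0.9487·4 + 0.0000·(-1) = 4.7434.
u_2 = v_2 − 4.7434·e_1 = (-1.5000, -0.5000, -1.0000).
‖u_2‖ = 1.8708, so e_2 = (-0.8018, -0.2673, -0.5345).
e_1·v_3 = (-0.3162)·3 + 0.9487·(-1) + 0.0000·3 = -1.8974; e_2·v_3 = (-0.8018)·3 + (-0.2673)·(-1) + (-0.5345)·3 = -3.7417.
u_3 = v_3 + 1.8974·e_1 + 3.7417·e_2 = (-0.6000, -0.2000, 1.0000).
‖u_3‖ = 1.1832, so e_3 = (-0.5071, -0.1690, 0.8452).

Q = [[-0.3162, -0.8018, -0.5071], [0.9487, -0.2673, -0.1690], [0.0000, -0.5345, 0.8452]], R = [[3.1623, 4.7434, -1.8974], [0.0000, 1.8708, -3.7417], [0.0000, 0.0000, 1.1832]]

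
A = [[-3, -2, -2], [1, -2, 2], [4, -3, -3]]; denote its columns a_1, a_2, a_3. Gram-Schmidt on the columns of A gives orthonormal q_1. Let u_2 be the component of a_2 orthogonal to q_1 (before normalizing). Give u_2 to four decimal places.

a_1 = (-3, 1, 4); ‖a_1‖ = 5.0990, so q_1 = (-0.5883, 0.1961, 0.7845).
q_1·a_2 = (-0.5883)·(-2) + 0.1961·(-2) + 0.7845·(-3) = -1.5689.
u_2 = a_2 + 1.5689·q_1 = (-2.9231, -1.6923, -1.7692).

u_2 = (-2.9231, -1.6923, -1.7692)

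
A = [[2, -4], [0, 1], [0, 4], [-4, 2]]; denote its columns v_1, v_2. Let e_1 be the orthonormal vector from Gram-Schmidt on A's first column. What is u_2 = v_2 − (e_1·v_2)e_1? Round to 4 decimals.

v_1 = (2, 0, 0, -4); ‖v_1‖ = 4.4721, so e_1 = (0.4472, 0.0000, 0.0000, -0.8944).
e_1·v_2 = 0.4472·(-4) + 0.0000·1 + 0.0000·4 + (-0.8944)·2 = -3.5777.
u_2 = v_2 + 3.5777·e_1 = (-2.4000, 1.0000, 4.0000, -1.2000).

u_2 = (-2.4000, 1.0000, 4.0000, -1.2000)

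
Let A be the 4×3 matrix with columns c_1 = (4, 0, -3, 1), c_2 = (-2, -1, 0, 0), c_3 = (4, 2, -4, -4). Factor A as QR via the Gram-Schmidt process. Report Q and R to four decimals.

Q = [[0.7845, -0.4828, -0.0930], [0.0000, -0.6276, 0.1861], [-0.5883, -0.5794, -0.4187], [0.1961, 0.1931, -0.8840]], R = [[5.0990, -1.5689, 4.7068], [0.0000, 1.5933, -1.6415], [0.0000, 0.0000, 5.2107]]

c_1 = (4, 0, -3, 1); ‖c_1‖ = 5.0990, so e_1 = (0.7845, 0.0000, -0.5883, 0.1961).
e_1·c_2 = 0.7845·(-2) + 0.0000·(-1) + (-0.5883)·0 + 0.1961·0 = -1.5689.
u_2 = c_2 + 1.5689·e_1 = (-0.7692, -1.0000, -0.9231, 0.3077).
‖u_2‖ = 1.5933, so e_2 = (-0.4828, -0.6276, -0.5794, 0.1931).
e_1·c_3 = 0.7845·4 + 0.0000·2 + (-0.5883)·(-4) + 0.1961·(-4) = 4.7068; e_2·c_3 = (-0.4828)·4 + (-0.6276)·2 + (-0.5794)·(-4) + 0.1931·(-4) = -1.6415.
u_3 = c_3 − 4.7068·e_1 + 1.6415·e_2 = (-0.4848, 0.9697, -2.1818, -4.6061).
‖u_3‖ = 5.2107, so e_3 = (-0.0930, 0.1861, -0.4187, -0.8840).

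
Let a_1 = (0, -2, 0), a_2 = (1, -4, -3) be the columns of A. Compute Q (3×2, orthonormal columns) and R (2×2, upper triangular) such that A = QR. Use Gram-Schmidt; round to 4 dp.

Q = [[0.0000, 0.3162], [-1.0000, 0.0000], [0.0000, -0.9487]], R = [[2.0000, 4.0000], [0.0000, 3.1623]]

a_1 = (0, -2, 0); ‖a_1‖ = 2.0000, so q_1 = (0.0000, -1.0000, 0.0000).
q_1·a_2 = 0.0000·1 + (-1.0000)·(-4) + 0.0000·(-3) = 4.0000.
u_2 = a_2 − 4.0000·q_1 = (1.0000, 0.0000, -3.0000).
‖u_2‖ = 3.1623, so q_2 = (0.3162, 0.0000, -0.9487).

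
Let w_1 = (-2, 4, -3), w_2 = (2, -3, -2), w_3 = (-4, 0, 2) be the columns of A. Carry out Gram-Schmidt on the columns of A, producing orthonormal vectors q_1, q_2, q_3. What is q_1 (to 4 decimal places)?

q_1 = (-0.3714, 0.7428, -0.5571)

w_1 = (-2, 4, -3); ‖w_1‖ = 5.3852, so q_1 = (-0.3714, 0.7428, -0.5571).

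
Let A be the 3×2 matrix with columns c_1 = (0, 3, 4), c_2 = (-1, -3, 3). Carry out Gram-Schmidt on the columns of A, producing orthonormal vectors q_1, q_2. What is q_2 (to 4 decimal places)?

q_2 = (-0.2316, -0.7782, 0.5837)

c_1 = (0, 3, 4); ‖c_1‖ = 5.0000, so q_1 = (0.0000, 0.6000, 0.8000).
q_1·c_2 = 0.0000·(-1) + 0.6000·(-3) + 0.8000·3 = 0.6000.
u_2 = c_2 − 0.6000·q_1 = (-1.0000, -3.3600, 2.5200).
‖u_2‖ = 4.3174, so q_2 = (-0.2316, -0.7782, 0.5837).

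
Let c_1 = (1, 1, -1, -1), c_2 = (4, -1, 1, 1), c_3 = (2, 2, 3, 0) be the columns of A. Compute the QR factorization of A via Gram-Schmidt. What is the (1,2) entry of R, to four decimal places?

c_1 = (1, 1, -1, -1); ‖c_1‖ = 2.0000, so q_1 = (0.5000, 0.5000, -0.5000, -0.5000).
r_{12} = q_1·c_2 = 0.5000.

r_{12} = 0.5000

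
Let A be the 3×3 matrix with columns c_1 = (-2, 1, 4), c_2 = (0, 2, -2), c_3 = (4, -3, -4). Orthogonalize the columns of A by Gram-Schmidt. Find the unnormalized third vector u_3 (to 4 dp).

e_1 = c_1/‖c_1‖ = (-2, 1, 4)/4.5826 = (-0.4364, 0.2182, 0.8729).
r_{12} = e_1·c_2 = -1.3093.
u_2 = c_2 + 1.3093·e_1 = (-0.5714, 2.2857, -0.8571).
‖u_2‖ = 2.5071, so e_2 = (-0.2279, 0.9117, -0.3419).
r_{13} = e_1·c_3 = -5.8919; r_{23} = e_2·c_3 = -2.2792.
u_3 = c_3 + 5.8919·e_1 + 2.2792·e_2 = (0.9091, 0.3636, 0.3636).

u_3 = (0.9091, 0.3636, 0.3636)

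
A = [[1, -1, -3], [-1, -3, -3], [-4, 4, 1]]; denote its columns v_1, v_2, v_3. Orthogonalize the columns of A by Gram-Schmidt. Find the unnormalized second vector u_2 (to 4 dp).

u_2 = (-0.2222, -3.7778, 0.8889)

e_1 = v_1/‖v_1‖ = (1, -1, -4)/4.2426 = (0.2357, -0.2357, -0.9428).
r_{12} = e_1·v_2 = -3.2998.
u_2 = v_2 + 3.2998·e_1 = (-0.2222, -3.7778, 0.8889).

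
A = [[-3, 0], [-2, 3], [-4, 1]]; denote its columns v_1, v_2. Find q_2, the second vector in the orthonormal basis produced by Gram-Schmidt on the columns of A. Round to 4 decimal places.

v_1 = (-3, -2, -4); ‖v_1‖ = 5.3852, so q_1 = (-0.5571, -0.3714, -0.7428).
q_1·v_2 = (-0.5571)·0 + (-0.3714)·3 + (-0.7428)·1 = -1.8570.
u_2 = v_2 + 1.8570·q_1 = (-1.0345, 2.3103, -0.3793).
‖u_2‖ = 2.5596, so q_2 = (-0.4042, 0.9026, -0.1482).

q_2 = (-0.4042, 0.9026, -0.1482)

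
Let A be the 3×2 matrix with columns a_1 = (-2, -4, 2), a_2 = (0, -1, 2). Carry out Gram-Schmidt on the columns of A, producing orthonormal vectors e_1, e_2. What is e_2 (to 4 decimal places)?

a_1 = (-2, -4, 2); ‖a_1‖ = 4.8990, so e_1 = (-0.4082, -0.8165, 0.4082).
e_1·a_2 = (-0.4082)·0 + (-0.8165)·(-1) + 0.4082·2 = 1.6330.
u_2 = a_2 − 1.6330·e_1 = (0.6667, 0.3333, 1.3333).
‖u_2‖ = 1.5275, so e_2 = (0.4364, 0.2182, 0.8729).

e_2 = (0.4364, 0.2182, 0.8729)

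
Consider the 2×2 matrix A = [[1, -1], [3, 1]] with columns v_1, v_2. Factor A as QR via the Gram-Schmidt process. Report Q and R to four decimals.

v_1 = (1, 3); ‖v_1‖ = 3.1623, so e_1 = (0.3162, 0.9487).
e_1·v_2 = 0.3162·(-1) + 0.9487·1 = 0.6325.
u_2 = v_2 − 0.6325·e_1 = (-1.2000, 0.4000).
‖u_2‖ = 1.2649, so e_2 = (-0.9487, 0.3162).

Q = [[0.3162, -0.9487], [0.9487, 0.3162]], R = [[3.1623, 0.6325], [0.0000, 1.2649]]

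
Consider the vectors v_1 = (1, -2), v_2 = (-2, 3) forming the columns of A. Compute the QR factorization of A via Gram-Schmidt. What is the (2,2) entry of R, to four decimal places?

r_{22} = 0.4472

q_1 = v_1/‖v_1‖ = (1, -2)/2.2361 = (0.4472, -0.8944).
r_{12} = q_1·v_2 = -3.5777.
u_2 = v_2 + 3.5777·q_1 = (-0.4000, -0.2000).
r_{22} = ‖u_2‖ = 0.4472.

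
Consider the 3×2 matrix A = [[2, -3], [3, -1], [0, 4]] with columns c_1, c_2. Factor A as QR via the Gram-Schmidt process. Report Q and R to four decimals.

e_1 = c_1/‖c_1‖ = (2, 3, 0)/3.6056 = (0.5547, 0.8321, 0.0000).
r_{12} = e_1·c_2 = -2.4962.
u_2 = c_2 + 2.4962·e_1 = (-1.6154, 1.0769, 4.0000).
‖u_2‖ = 4.4463, so e_2 = (-0.3633, 0.2422, 0.8996).

Q = [[0.5547, -0.3633], [0.8321, 0.2422], [0.0000, 0.8996]], R = [[3.6056, -2.4962], [0.0000, 4.4463]]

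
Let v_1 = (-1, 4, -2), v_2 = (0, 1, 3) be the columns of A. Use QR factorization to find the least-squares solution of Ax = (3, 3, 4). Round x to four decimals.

x = (0.1942, 1.5388)

q_1 = v_1/‖v_1‖ = (-1, 4, -2)/4.5826 = (-0.2182, 0.8729, -0.4364).
r_{12} = q_1·v_2 = -0.4364.
u_2 = v_2 + 0.4364·q_1 = (-0.0952, 1.3810, 2.8095).
‖u_2‖ = 3.1320, so q_2 = (-0.0304, 0.4409, 0.8970).
Qᵀb = (0.2182, 4.8197).
Back-substitute: x_2 = 4.8197/3.1320 = 1.5388.
x_1 = (0.2182 + 0.4364·1.5388)/4.5826 = 0.1942.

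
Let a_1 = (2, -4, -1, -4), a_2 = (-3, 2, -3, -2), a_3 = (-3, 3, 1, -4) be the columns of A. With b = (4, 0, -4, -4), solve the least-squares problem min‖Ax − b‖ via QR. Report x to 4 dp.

x = (0.7837, 0.6182, -0.2861)

a_1 = (2, -4, -1, -4); ‖a_1‖ = 6.0828, so e_1 = (0.3288, -0.6576, -0.1644, -0.6576).
e_1·a_2 = 0.3288·(-3) + (-0.6576)·2 + (-0.1644)·(-3) + (-0.6576)·(-2) = -0.4932.
u_2 = a_2 + 0.4932·e_1 = (-2.8378, 1.6757, -3.0811, -2.3243).
‖u_2‖ = 5.0751, so e_2 = (-0.5592, 0.3302, -0.6071, -0.4580).
e_1·a_3 = 0.3288·(-3) + (-0.6576)·3 + (-0.1644)·1 + (-0.6576)·(-4) = -0.4932; e_2·a_3 = (-0.5592)·(-3) + 0.3302·3 + (-0.6071)·1 + (-0.4580)·(-4) = 3.8929.
u_3 = a_3 + 0.4932·e_1 − 3.8929·e_2 = (-0.6611, 1.3903, 3.2823, -2.5414).
‖u_3‖ = 4.4274, so e_3 = (-0.1493, 0.3140, 0.7413, -0.5740).
Qᵀb = (4.6032, 2.0237, -1.2665).
Back-substitute: x_3 = -1.2665/4.4274 = -0.2861.
x_2 = (2.0237 − 3.8929·(-0.2861))/5.0751 = 0.6182.
x_1 = (4.6032 + 0.4932·0.6182 + 0.4932·(-0.2861))/6.0828 = 0.7837.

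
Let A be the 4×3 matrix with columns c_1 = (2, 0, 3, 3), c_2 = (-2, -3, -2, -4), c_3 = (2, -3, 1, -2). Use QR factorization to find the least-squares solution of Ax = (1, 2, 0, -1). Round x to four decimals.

x = (-1.3178, -1.2396, 0.7196)

c_1 = (2, 0, 3, 3); ‖c_1‖ = 4.6904, so q_1 = (0.4264, 0.0000, 0.6396, 0.6396).
q_1·c_2 = 0.4264·(-2) + 0.0000·(-3) + 0.6396·(-2) + 0.6396·(-4) = -4.6904.
u_2 = c_2 + 4.6904·q_1 = (0.0000, -3.0000, 1.0000, -1.0000).
‖u_2‖ = 3.3166, so q_2 = (0.0000, -0.9045, 0.3015, -0.3015).
q_1·c_3 = 0.4264·2 + 0.0000·(-3) + 0.6396·1 + 0.6396·(-2) = 0.2132; q_2·c_3 = 0.0000·2 + (-0.9045)·(-3) + 0.3015·1 + (-0.3015)·(-2) = 3.6181.
u_3 = c_3 − 0.2132·q_1 − 3.6181·q_2 = (1.9091, 0.2727, -0.2273, -1.0455).
‖u_3‖ = 2.2054, so q_3 = (0.8657, 0.1237, -0.1031, -0.4741).
Qᵀb = (-0.2132, -1.5076, 1.5870).
Back-substitute: x_3 = 1.5870/2.2054 = 0.7196.
x_2 = (-1.5076 − 3.6181·0.7196)/3.3166 = -1.2396.
x_1 = (-0.2132 + 4.6904·(-1.2396) − 0.2132·0.7196)/4.6904 = -1.3178.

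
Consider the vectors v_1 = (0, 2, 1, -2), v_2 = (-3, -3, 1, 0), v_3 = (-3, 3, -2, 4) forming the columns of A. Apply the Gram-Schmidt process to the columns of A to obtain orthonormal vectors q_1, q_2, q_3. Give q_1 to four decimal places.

v_1 = (0, 2, 1, -2); ‖v_1‖ = 3.0000, so q_1 = (0.0000, 0.6667, 0.3333, -0.6667).

q_1 = (0.0000, 0.6667, 0.3333, -0.6667)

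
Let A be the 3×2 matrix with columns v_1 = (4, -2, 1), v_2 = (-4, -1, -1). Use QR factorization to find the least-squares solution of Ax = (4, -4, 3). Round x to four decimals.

x = (1.7059, 0.5882)

e_1 = v_1/‖v_1‖ = (4, -2, 1)/4.5826 = (0.8729, -0.4364, 0.2182).
r_{12} = e_1·v_2 = -3.2733.
u_2 = v_2 + 3.2733·e_1 = (-1.1429, -2.4286, -0.2857).
‖u_2‖ = 2.6992, so e_2 = (-0.4234, -0.8997, -0.1059).
Qᵀb = (5.8919, 1.5878).
Back-substitute: x_2 = 1.5878/2.6992 = 0.5882.
x_1 = (5.8919 + 3.2733·0.5882)/4.5826 = 1.7059.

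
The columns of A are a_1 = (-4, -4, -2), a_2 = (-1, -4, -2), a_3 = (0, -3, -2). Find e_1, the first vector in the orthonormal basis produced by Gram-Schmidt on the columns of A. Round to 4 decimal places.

e_1 = a_1/‖a_1‖ = (-4, -4, -2)/6.0000 = (-0.6667, -0.6667, -0.3333).

e_1 = (-0.6667, -0.6667, -0.3333)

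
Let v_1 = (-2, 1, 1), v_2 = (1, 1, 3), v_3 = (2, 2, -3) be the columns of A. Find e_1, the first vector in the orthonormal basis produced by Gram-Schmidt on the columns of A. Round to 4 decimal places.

e_1 = (-0.8165, 0.4082, 0.4082)

e_1 = v_1/‖v_1‖ = (-2, 1, 1)/2.4495 = (-0.8165, 0.4082, 0.4082).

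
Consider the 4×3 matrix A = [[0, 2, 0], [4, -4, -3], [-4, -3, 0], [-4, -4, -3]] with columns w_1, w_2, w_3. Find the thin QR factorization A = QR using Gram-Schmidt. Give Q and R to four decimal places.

w_1 = (0, 4, -4, -4); ‖w_1‖ = 6.9282, so q_1 = (0.0000, 0.5774, -0.5774, -0.5774).
q_1·w_2 = 0.0000·2 + 0.5774·(-4) + (-0.5774)·(-3) + (-0.5774)·(-4) = 1.7321.
u_2 = w_2 − 1.7321·q_1 = (2.0000, -5.0000, -2.0000, -3.0000).
‖u_2‖ = 6.4807, so q_2 = (0.3086, -0.7715, -0.3086, -0.4629).
q_1·w_3 = 0.0000·0 + 0.5774·(-3) + (-0.5774)·0 + (-0.5774)·(-3) = 0.0000; q_2·w_3 = 0.3086·0 + (-0.7715)·(-3) + (-0.3086)·0 + (-0.4629)·(-3) = 3.7033.
u_3 = w_3 + 0.0000·q_1 − 3.7033·q_2 = (-1.1429, -0.1429, 1.1429, -1.2857).
‖u_3‖ = 2.0702, so q_3 = (-0.5521, -0.0690, 0.5521, -0.6211).

Q = [[0.0000, 0.3086, -0.5521], [0.5774, -0.7715, -0.0690], [-0.5774, -0.3086, 0.5521], [-0.5774, -0.4629, -0.6211]], R = [[6.9282, 1.7321, 0.0000], [0.0000, 6.4807, 3.7033], [0.0000, 0.0000, 2.0702]]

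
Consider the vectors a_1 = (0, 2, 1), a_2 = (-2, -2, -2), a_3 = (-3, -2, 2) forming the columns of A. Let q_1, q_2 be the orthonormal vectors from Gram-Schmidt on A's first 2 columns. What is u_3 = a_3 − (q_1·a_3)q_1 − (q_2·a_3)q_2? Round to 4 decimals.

u_3 = (-1.5000, -1.5000, 3.0000)

q_1 = a_1/‖a_1‖ = (0, 2, 1)/2.2361 = (0.0000, 0.8944, 0.4472).
r_{12} = q_1·a_2 = -2.6833.
u_2 = a_2 + 2.6833·q_1 = (-2.0000, 0.4000, -0.8000).
‖u_2‖ = 2.1909, so q_2 = (-0.9129, 0.1826, -0.3651).
r_{13} = q_1·a_3 = -0.8944; r_{23} = q_2·a_3 = 1.6432.
u_3 = a_3 + 0.8944·q_1 − 1.6432·q_2 = (-1.5000, -1.5000, 3.0000).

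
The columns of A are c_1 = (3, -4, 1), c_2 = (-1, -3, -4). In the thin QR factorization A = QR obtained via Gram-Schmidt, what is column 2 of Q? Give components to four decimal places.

c_1 = (3, -4, 1); ‖c_1‖ = 5.0990, so q_1 = (0.5883, -0.7845, 0.1961).
q_1·c_2 = 0.5883·(-1) + (-0.7845)·(-3) + 0.1961·(-4) = 0.9806.
u_2 = c_2 − 0.9806·q_1 = (-1.5769, -2.2308, -4.1923).
‖u_2‖ = 5.0038, so q_2 = (-0.3151, -0.4458, -0.8378).

q_2 = (-0.3151, -0.4458, -0.8378)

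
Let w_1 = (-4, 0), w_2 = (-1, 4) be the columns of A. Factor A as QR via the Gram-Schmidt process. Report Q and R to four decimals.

w_1 = (-4, 0); ‖w_1‖ = 4.0000, so e_1 = (-1.0000, 0.0000).
e_1·w_2 = (-1.0000)·(-1) + 0.0000·4 = 1.0000.
u_2 = w_2 − 1.0000·e_1 = (0.0000, 4.0000).
‖u_2‖ = 4.0000, so e_2 = (0.0000, 1.0000).

Q = [[-1.0000, 0.0000], [0.0000, 1.0000]], R = [[4.0000, 1.0000], [0.0000, 4.0000]]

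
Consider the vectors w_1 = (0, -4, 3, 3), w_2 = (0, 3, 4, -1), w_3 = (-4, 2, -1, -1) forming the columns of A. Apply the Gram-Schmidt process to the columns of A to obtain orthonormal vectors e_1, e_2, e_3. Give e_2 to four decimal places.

w_1 = (0, -4, 3, 3); ‖w_1‖ = 5.8310, so e_1 = (0.0000, -0.6860, 0.5145, 0.5145).
e_1·w_2 = 0.0000·0 + (-0.6860)·3 + 0.5145·4 + 0.5145·(-1) = -0.5145.
u_2 = w_2 + 0.5145·e_1 = (0.0000, 2.6471, 4.2647, -0.7353).
‖u_2‖ = 5.0730, so e_2 = (0.0000, 0.5218, 0.8407, -0.1449).

e_2 = (0.0000, 0.5218, 0.8407, -0.1449)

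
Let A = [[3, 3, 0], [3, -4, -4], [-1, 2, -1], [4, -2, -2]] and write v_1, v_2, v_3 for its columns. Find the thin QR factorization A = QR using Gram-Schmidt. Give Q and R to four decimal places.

Q = [[0.5071, 0.7752, 0.0120], [0.5071, -0.5437, -0.4930], [-0.1690, 0.3068, -0.8576], [0.6761, -0.0969, 0.1463]], R = [[5.9161, -2.1974, -3.2116], [0.0000, 5.3077, 2.0617], [0.0000, 0.0000, 2.5367]]

e_1 = v_1/‖v_1‖ = (3, 3, -1, 4)/5.9161 = (0.5071, 0.5071, -0.1690, 0.6761).
r_{12} = e_1·v_2 = -2.1974.
u_2 = v_2 + 2.1974·e_1 = (4.1143, -2.8857, 1.6286, -0.5143).
‖u_2‖ = 5.3077, so e_2 = (0.7752, -0.5437, 0.3068, -0.0969).
r_{13} = e_1·v_3 = -3.2116; r_{23} = e_2·v_3 = 2.0617.
u_3 = v_3 + 3.2116·e_1 − 2.0617·e_2 = (0.0304, -1.2505, -2.1755, 0.3712).
‖u_3‖ = 2.5367, so e_3 = (0.0120, -0.4930, -0.8576, 0.1463).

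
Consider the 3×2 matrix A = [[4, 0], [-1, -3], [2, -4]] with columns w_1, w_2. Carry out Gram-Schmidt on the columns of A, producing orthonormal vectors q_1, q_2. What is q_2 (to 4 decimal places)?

q_2 = (0.1952, -0.6636, -0.7222)

w_1 = (4, -1, 2); ‖w_1‖ = 4.5826, so q_1 = (0.8729, -0.2182, 0.4364).
q_1·w_2 = 0.8729·0 + (-0.2182)·(-3) + 0.4364·(-4) = -1.0911.
u_2 = w_2 + 1.0911·q_1 = (0.9524, -3.2381, -3.5238).
‖u_2‖ = 4.8795, so q_2 = (0.1952, -0.6636, -0.7222).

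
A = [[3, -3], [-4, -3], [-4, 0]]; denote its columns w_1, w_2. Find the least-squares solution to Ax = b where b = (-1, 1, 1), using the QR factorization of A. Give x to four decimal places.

w_1 = (3, -4, -4); ‖w_1‖ = 6.4031, so e_1 = (0.4685, -0.6247, -0.6247).
e_1·w_2 = 0.4685·(-3) + (-0.6247)·(-3) + (-0.6247)·0 = 0.4685.
u_2 = w_2 − 0.4685·e_1 = (-3.2195, -2.7073, 0.2927).
‖u_2‖ = 4.2167, so e_2 = (-0.7635, -0.6420, 0.0694).
Qᵀb = (-1.7179, 0.1909).
Back-substitute: x_2 = 0.1909/4.2167 = 0.0453.
x_1 = (-1.7179 − 0.4685·0.0453)/6.4031 = -0.2716.

x = (-0.2716, 0.0453)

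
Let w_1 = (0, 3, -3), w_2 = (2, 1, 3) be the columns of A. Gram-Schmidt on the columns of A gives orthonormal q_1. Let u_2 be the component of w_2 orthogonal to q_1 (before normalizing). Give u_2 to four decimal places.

u_2 = (2.0000, 2.0000, 2.0000)

q_1 = w_1/‖w_1‖ = (0, 3, -3)/4.2426 = (0.0000, 0.7071, -0.7071).
r_{12} = q_1·w_2 = -1.4142.
u_2 = w_2 + 1.4142·q_1 = (2.0000, 2.0000, 2.0000).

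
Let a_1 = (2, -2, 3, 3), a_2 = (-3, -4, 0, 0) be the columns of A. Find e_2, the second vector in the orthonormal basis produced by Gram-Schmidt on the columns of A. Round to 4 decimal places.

a_1 = (2, -2, 3, 3); ‖a_1‖ = 5.0990, so e_1 = (0.3922, -0.3922, 0.5883, 0.5883).
e_1·a_2 = 0.3922·(-3) + (-0.3922)·(-4) + 0.5883·0 + 0.5883·0 = 0.3922.
u_2 = a_2 − 0.3922·e_1 = (-3.1538, -3.8462, -0.2308, -0.2308).
‖u_2‖ = 4.9846, so e_2 = (-0.6327, -0.7716, -0.0463, -0.0463).

e_2 = (-0.6327, -0.7716, -0.0463, -0.0463)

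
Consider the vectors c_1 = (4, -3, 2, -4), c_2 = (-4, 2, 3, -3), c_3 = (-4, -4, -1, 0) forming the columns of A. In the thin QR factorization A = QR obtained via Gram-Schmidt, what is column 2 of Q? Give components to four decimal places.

e_2 = (-0.5940, 0.2825, 0.5179, -0.5469)

e_1 = c_1/‖c_1‖ = (4, -3, 2, -4)/6.7082 = (0.5963, -0.4472, 0.2981, -0.5963).
r_{12} = e_1·c_2 = -0.5963.
u_2 = c_2 + 0.5963·e_1 = (-3.6444, 1.7333, 3.1778, -3.3556).
‖u_2‖ = 6.1355, so e_2 = (-0.5940, 0.2825, 0.5179, -0.5469).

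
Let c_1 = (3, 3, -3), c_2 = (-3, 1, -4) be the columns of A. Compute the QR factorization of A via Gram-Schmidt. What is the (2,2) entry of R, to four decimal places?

c_1 = (3, 3, -3); ‖c_1‖ = 5.1962, so e_1 = (0.5774, 0.5774, -0.5774).
e_1·c_2 = 0.5774·(-3) + 0.5774·1 + (-0.5774)·(-4) = 1.1547.
u_2 = c_2 − 1.1547·e_1 = (-3.6667, 0.3333, -3.3333).
r_{22} = ‖u_2‖ = 4.9666.

r_{22} = 4.9666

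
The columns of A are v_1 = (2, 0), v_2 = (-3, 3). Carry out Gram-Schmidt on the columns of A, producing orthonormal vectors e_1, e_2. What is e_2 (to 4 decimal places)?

e_2 = (0.0000, 1.0000)

v_1 = (2, 0); ‖v_1‖ = 2.0000, so e_1 = (1.0000, 0.0000).
e_1·v_2 = 1.0000·(-3) + 0.0000·3 = -3.0000.
u_2 = v_2 + 3.0000·e_1 = (0.0000, 3.0000).
‖u_2‖ = 3.0000, so e_2 = (0.0000, 1.0000).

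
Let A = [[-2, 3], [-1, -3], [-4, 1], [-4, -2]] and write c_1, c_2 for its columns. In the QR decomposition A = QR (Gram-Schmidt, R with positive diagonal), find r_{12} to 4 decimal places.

e_1 = c_1/‖c_1‖ = (-2, -1, -4, -4)/6.0828 = (-0.3288, -0.1644, -0.6576, -0.6576).
r_{12} = e_1·c_2 = 0.1644.

r_{12} = 0.1644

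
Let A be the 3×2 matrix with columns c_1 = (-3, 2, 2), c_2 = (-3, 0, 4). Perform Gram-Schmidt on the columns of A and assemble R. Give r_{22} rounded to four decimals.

q_1 = c_1/‖c_1‖ = (-3, 2, 2)/4.1231 = (-0.7276, 0.4851, 0.4851).
r_{12} = q_1·c_2 = 4.1231.
u_2 = c_2 − 4.1231·q_1 = (0.0000, -2.0000, 2.0000).
r_{22} = ‖u_2‖ = 2.8284.

r_{22} = 2.8284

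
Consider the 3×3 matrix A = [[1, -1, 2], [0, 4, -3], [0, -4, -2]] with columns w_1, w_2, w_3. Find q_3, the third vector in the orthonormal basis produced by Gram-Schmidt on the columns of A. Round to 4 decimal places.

w_1 = (1, 0, 0); ‖w_1‖ = 1.0000, so q_1 = (1.0000, 0.0000, 0.0000).
q_1·w_2 = 1.0000·(-1) + 0.0000·4 + 0.0000·(-4) = -1.0000.
u_2 = w_2 + 1.0000·q_1 = (0.0000, 4.0000, -4.0000).
‖u_2‖ = 5.6569, so q_2 = (0.0000, 0.7071, -0.7071).
q_1·w_3 = 1.0000·2 + 0.0000·(-3) + 0.0000·(-2) = 2.0000; q_2·w_3 = 0.0000·2 + 0.7071·(-3) + (-0.7071)·(-2) = -0.7071.
u_3 = w_3 − 2.0000·q_1 + 0.7071·q_2 = (0.0000, -2.5000, -2.5000).
‖u_3‖ = 3.5355, so q_3 = (0.0000, -0.7071, -0.7071).

q_3 = (0.0000, -0.7071, -0.7071)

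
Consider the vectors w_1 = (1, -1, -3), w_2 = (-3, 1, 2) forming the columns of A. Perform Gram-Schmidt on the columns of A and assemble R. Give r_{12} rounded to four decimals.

r_{12} = -3.0151

w_1 = (1, -1, -3); ‖w_1‖ = 3.3166, so e_1 = (0.3015, -0.3015, -0.9045).
r_{12} = e_1·w_2 = -3.0151.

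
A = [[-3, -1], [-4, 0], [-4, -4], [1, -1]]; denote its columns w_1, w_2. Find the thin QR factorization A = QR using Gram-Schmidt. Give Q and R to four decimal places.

w_1 = (-3, -4, -4, 1); ‖w_1‖ = 6.4807, so q_1 = (-0.4629, -0.6172, -0.6172, 0.1543).
q_1·w_2 = (-0.4629)·(-1) + (-0.6172)·0 + (-0.6172)·(-4) + 0.1543·(-1) = 2.7775.
u_2 = w_2 − 2.7775·q_1 = (0.2857, 1.7143, -2.2857, -1.4286).
‖u_2‖ = 3.2071, so q_2 = (0.0891, 0.5345, -0.7127, -0.4454).

Q = [[-0.4629, 0.0891], [-0.6172, 0.5345], [-0.6172, -0.7127], [0.1543, -0.4454]], R = [[6.4807, 2.7775], [0.0000, 3.2071]]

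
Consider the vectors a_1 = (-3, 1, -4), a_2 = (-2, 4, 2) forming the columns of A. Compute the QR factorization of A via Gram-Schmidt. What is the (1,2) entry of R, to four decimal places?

r_{12} = 0.3922

a_1 = (-3, 1, -4); ‖a_1‖ = 5.0990, so q_1 = (-0.5883, 0.1961, -0.7845).
r_{12} = q_1·a_2 = 0.3922.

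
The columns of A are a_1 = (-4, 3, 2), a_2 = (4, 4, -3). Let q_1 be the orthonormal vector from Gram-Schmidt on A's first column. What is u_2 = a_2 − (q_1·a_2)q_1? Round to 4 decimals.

q_1 = a_1/‖a_1‖ = (-4, 3, 2)/5.3852 = (-0.7428, 0.5571, 0.3714).
r_{12} = q_1·a_2 = -1.8570.
u_2 = a_2 + 1.8570·q_1 = (2.6207, 5.0345, -2.3103).

u_2 = (2.6207, 5.0345, -2.3103)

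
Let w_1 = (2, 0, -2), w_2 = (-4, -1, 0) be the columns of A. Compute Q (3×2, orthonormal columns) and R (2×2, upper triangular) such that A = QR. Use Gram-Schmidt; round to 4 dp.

Q = [[0.7071, -0.6667], [0.0000, -0.3333], [-0.7071, -0.6667]], R = [[2.8284, -2.8284], [0.0000, 3.0000]]

w_1 = (2, 0, -2); ‖w_1‖ = 2.8284, so e_1 = (0.7071, 0.0000, -0.7071).
e_1·w_2 = 0.7071·(-4) + 0.0000·(-1) + (-0.7071)·0 = -2.8284.
u_2 = w_2 + 2.8284·e_1 = (-2.0000, -1.0000, -2.0000).
‖u_2‖ = 3.0000, so e_2 = (-0.6667, -0.3333, -0.6667).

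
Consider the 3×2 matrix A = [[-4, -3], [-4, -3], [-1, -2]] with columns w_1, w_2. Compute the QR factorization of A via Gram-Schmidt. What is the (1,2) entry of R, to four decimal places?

e_1 = w_1/‖w_1‖ = (-4, -4, -1)/5.7446 = (-0.6963, -0.6963, -0.1741).
r_{12} = e_1·w_2 = 4.5260.

r_{12} = 4.5260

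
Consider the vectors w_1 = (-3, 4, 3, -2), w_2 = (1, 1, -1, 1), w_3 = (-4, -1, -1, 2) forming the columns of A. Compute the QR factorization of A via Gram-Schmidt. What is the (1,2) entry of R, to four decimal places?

w_1 = (-3, 4, 3, -2); ‖w_1‖ = 6.1644, so e_1 = (-0.4867, 0.6489, 0.4867, -0.3244).
r_{12} = e_1·w_2 = -0.6489.

r_{12} = -0.6489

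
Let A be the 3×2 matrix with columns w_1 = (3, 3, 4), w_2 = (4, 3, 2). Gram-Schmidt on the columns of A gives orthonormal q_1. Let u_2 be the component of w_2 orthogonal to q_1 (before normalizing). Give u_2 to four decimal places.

q_1 = w_1/‖w_1‖ = (3, 3, 4)/5.8310 = (0.5145, 0.5145, 0.6860).
r_{12} = q_1·w_2 = 4.9735.
u_2 = w_2 − 4.9735·q_1 = (1.4412, 0.4412, -1.4118).

u_2 = (1.4412, 0.4412, -1.4118)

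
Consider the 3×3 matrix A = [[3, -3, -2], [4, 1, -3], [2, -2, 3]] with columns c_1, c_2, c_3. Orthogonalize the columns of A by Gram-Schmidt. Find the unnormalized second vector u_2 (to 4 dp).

u_2 = (-2.0690, 2.2414, -1.3793)

c_1 = (3, 4, 2); ‖c_1‖ = 5.3852, so q_1 = (0.5571, 0.7428, 0.3714).
q_1·c_2 = 0.5571·(-3) + 0.7428·1 + 0.3714·(-2) = -1.6713.
u_2 = c_2 + 1.6713·q_1 = (-2.0690, 2.2414, -1.3793).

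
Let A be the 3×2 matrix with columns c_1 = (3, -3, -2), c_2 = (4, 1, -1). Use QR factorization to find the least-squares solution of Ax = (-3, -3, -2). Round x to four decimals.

x = (0.7818, -1.2000)

q_1 = c_1/‖c_1‖ = (3, -3, -2)/4.6904 = (0.6396, -0.6396, -0.4264).
r_{12} = q_1·c_2 = 2.3452.
u_2 = c_2 − 2.3452·q_1 = (2.5000, 2.5000, 0.0000).
‖u_2‖ = 3.5355, so q_2 = (0.7071, 0.7071, 0.0000).
Qᵀb = (0.8528, -4.2426).
Back-substitute: x_2 = -4.2426/3.5355 = -1.2000.
x_1 = (0.8528 − 2.3452·(-1.2000))/4.6904 = 0.7818.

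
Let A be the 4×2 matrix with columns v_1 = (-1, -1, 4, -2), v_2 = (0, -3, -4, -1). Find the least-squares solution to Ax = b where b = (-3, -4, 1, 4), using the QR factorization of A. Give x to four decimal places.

q_1 = v_1/‖v_1‖ = (-1, -1, 4, -2)/4.6904 = (-0.2132, -0.2132, 0.8528, -0.4264).
r_{12} = q_1·v_2 = -2.3452.
u_2 = v_2 + 2.3452·q_1 = (-0.5000, -3.5000, -2.0000, -2.0000).
‖u_2‖ = 4.5277, so q_2 = (-0.1104, -0.7730, -0.4417, -0.4417).
Qᵀb = (0.6396, 1.2147).
Back-substitute: x_2 = 1.2147/4.5277 = 0.2683.
x_1 = (0.6396 + 2.3452·0.2683)/4.6904 = 0.2705.

x = (0.2705, 0.2683)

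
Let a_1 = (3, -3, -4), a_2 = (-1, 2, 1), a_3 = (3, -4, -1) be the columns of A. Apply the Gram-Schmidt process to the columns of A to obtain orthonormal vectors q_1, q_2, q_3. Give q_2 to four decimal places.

q_1 = a_1/‖a_1‖ = (3, -3, -4)/5.8310 = (0.5145, -0.5145, -0.6860).
r_{12} = q_1·a_2 = -2.2295.
u_2 = a_2 + 2.2295·q_1 = (0.1471, 0.8529, -0.5294).
‖u_2‖ = 1.0146, so q_2 = (0.1449, 0.8407, -0.5218).

q_2 = (0.1449, 0.8407, -0.5218)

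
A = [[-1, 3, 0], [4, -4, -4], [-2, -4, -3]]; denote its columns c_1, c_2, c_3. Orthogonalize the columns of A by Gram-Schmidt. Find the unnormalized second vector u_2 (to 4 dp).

c_1 = (-1, 4, -2); ‖c_1‖ = 4.5826, so e_1 = (-0.2182, 0.8729, -0.4364).
e_1·c_2 = (-0.2182)·3 + 0.8729·(-4) + (-0.4364)·(-4) = -2.4004.
u_2 = c_2 + 2.4004·e_1 = (2.4762, -1.9048, -5.0476).

u_2 = (2.4762, -1.9048, -5.0476)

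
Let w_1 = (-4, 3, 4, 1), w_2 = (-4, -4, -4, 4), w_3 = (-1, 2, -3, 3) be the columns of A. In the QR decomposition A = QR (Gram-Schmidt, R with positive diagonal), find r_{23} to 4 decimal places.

e_1 = w_1/‖w_1‖ = (-4, 3, 4, 1)/6.4807 = (-0.6172, 0.4629, 0.6172, 0.1543).
r_{12} = e_1·w_2 = -1.2344.
u_2 = w_2 + 1.2344·e_1 = (-4.7619, -3.4286, -3.2381, 4.1905).
‖u_2‖ = 7.9042, so e_2 = (-0.6025, -0.4338, -0.4097, 0.5302).
r_{23} = e_2·w_3 = 2.5544.

r_{23} = 2.5544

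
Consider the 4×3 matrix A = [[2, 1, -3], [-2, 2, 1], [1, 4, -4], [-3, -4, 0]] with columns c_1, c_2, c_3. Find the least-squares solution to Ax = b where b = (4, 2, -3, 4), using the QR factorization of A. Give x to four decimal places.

x = (-0.5122, -0.6004, -0.5520)

c_1 = (2, -2, 1, -3); ‖c_1‖ = 4.2426, so e_1 = (0.4714, -0.4714, 0.2357, -0.7071).
e_1·c_2 = 0.4714·1 + (-0.4714)·2 + 0.2357·4 + (-0.7071)·(-4) = 3.2998.
u_2 = c_2 − 3.2998·e_1 = (-0.5556, 3.5556, 3.2222, -1.6667).
‖u_2‖ = 5.1099, so e_2 = (-0.1087, 0.6958, 0.6306, -0.3262).
e_1·c_3 = 0.4714·(-3) + (-0.4714)·1 + 0.2357·(-4) + (-0.7071)·0 = -2.8284; e_2·c_3 = (-0.1087)·(-3) + 0.6958·1 + 0.6306·(-4) + (-0.3262)·0 = -1.5004.
u_3 = c_3 + 2.8284·e_1 + 1.5004·e_2 = (-1.8298, 0.7106, -2.3872, -2.4894).
‖u_3‖ = 3.9685, so e_3 = (-0.4611, 0.1791, -0.6015, -0.6273).
Qᵀb = (-2.5927, -2.2397, -2.1907).
Back-substitute: x_3 = -2.1907/3.9685 = -0.5520.
x_2 = (-2.2397 + 1.5004·(-0.5520))/5.1099 = -0.6004.
x_1 = (-2.5927 − 3.2998·(-0.6004) + 2.8284·(-0.5520))/4.2426 = -0.5122.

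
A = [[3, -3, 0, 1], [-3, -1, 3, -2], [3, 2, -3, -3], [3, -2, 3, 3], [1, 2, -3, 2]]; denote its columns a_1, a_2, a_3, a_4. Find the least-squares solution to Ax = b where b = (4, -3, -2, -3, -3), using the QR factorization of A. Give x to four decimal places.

a_1 = (3, -3, 3, 3, 1); ‖a_1‖ = 6.0828, so e_1 = (0.4932, -0.4932, 0.4932, 0.4932, 0.1644).
e_1·a_2 = 0.4932·(-3) + (-0.4932)·(-1) + 0.4932·2 + 0.4932·(-2) + 0.1644·2 = -0.6576.
u_2 = a_2 + 0.6576·e_1 = (-2.6757, -1.3243, 2.3243, -1.6757, 2.1081).
‖u_2‖ = 4.6441, so e_2 = (-0.5761, -0.2852, 0.5005, -0.3608, 0.4539).
e_1·a_3 = 0.4932·0 + (-0.4932)·3 + 0.4932·(-3) + 0.4932·3 + 0.1644·(-3) = -1.9728; e_2·a_3 = (-0.5761)·0 + (-0.2852)·3 + 0.5005·(-3) + (-0.3608)·3 + 0.4539·(-3) = -4.8012.
u_3 = a_3 + 1.9728·e_1 + 4.8012·e_2 = (-1.7932, 0.6579, 0.3759, 2.2406, -0.4962).
‖u_3‖ = 3.0094, so e_3 = (-0.5959, 0.2186, 0.1249, 0.7445, -0.1649).
e_1·a_4 = 0.4932·1 + (-0.4932)·(-2) + 0.4932·(-3) + 0.4932·3 + 0.1644·2 = 1.8084; e_2·a_4 = (-0.5761)·1 + (-0.2852)·(-2) + 0.5005·(-3) + (-0.3608)·3 + 0.4539·2 = -1.6819; e_3·a_4 = (-0.5959)·1 + 0.2186·(-2) + 0.1249·(-3) + 0.7445·3 + (-0.1649)·2 = 0.4959.
u_4 = a_4 − 1.8084·e_1 + 1.6819·e_2 − 0.4959·e_3 = (-0.5654, -1.6961, -3.1121, 1.1320, 2.5479).
‖u_4‖ = 4.5448, so e_4 = (-0.1244, -0.3732, -0.6848, 0.2491, 0.5606).
Qᵀb = (0.4932, -2.7294, -5.0281, -0.4376).
Back-substitute: x_4 = -0.4376/4.5448 = -0.0963.
x_3 = (-5.0281 − 0.4959·(-0.0963))/3.0094 = -1.6549.
x_2 = (-2.7294 + 4.8012·(-1.6549) + 1.6819·(-0.0963))/4.6441 = -2.3335.
x_1 = (0.4932 + 0.6576·(-2.3335) + 1.9728·(-1.6549) − 1.8084·(-0.0963))/6.0828 = -0.6793.

x = (-0.6793, -2.3335, -1.6549, -0.0963)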